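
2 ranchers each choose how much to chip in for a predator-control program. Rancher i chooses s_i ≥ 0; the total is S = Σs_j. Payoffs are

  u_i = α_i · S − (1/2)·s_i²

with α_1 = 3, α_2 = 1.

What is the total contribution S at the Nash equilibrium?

4

Rancher i's FOC: ∂u_i/∂s_i = α_i − s_i = 0, so s_i* = α_i.
NE contributions = (3, 1); S = 4.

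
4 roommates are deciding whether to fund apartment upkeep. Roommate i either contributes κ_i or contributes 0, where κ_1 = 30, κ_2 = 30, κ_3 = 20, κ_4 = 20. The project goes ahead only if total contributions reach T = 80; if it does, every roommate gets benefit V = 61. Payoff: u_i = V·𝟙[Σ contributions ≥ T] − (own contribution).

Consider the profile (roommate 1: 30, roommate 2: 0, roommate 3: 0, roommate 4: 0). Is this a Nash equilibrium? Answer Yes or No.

Total = 30 < 80: not provided.
Roommate 1 (pledges 30, payoff -30): dropping to 0 → total 0, payoff 0. Profitable deviation.

No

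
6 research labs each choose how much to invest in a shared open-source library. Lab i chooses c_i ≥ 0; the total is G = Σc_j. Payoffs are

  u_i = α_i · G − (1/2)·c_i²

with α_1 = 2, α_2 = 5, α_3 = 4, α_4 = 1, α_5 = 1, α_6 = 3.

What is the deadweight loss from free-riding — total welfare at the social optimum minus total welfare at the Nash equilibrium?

Lab i's FOC: ∂u_i/∂c_i = α_i − c_i = 0, so c_i* = α_i.
NE contributions = (2, 5, 4, 1, 1, 3); G = 16.
W^NE = (Σα)·G − ½Σα_i² = 16² − ½·56 = 228.
Planner sets c_i = Σα_j = 16 for every i, so G^SO = 6·16 = 96.
W^SO = (Σα)·G^SO − ½·6·(Σα)² = (6/2)·16² = 768.
Deadweight loss = W^SO − W^NE = 540.

540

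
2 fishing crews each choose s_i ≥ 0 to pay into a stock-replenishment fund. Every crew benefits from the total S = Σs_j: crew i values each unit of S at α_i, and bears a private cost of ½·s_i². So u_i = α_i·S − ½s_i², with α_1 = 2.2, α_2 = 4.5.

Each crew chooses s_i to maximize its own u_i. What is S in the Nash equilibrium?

6.7

Crew i's FOC: ∂u_i/∂s_i = α_i − s_i = 0, so s_i* = α_i.
NE contributions = (2.2, 4.5); S = 6.7.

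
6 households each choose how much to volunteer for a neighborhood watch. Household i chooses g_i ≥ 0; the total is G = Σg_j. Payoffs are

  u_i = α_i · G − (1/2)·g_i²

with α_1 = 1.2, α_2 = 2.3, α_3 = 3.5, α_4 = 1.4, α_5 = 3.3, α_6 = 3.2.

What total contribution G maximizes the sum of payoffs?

89.4

Planner FOC: ∂(Σu_j)/∂g_i = (Σα_j) − g_i = 0, so g_i^SO = Σα_j = 14.9 for every i; G^SO = 89.4.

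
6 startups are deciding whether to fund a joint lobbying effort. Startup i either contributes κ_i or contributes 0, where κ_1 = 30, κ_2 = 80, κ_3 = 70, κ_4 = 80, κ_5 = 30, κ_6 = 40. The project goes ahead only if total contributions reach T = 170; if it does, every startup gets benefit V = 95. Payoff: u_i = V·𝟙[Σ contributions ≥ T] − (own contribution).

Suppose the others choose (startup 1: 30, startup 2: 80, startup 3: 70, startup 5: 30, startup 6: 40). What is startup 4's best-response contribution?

Others' total = 250 ≥ 170; contributing adds cost 80 for no extra benefit.
Best response: 0.

0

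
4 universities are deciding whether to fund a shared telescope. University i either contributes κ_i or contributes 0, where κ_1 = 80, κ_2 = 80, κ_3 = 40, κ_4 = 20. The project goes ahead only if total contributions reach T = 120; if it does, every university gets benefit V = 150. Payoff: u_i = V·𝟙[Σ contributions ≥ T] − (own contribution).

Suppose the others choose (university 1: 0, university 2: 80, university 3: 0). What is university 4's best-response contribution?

0

Others' total = 80. Even contributing 20 gives 100 < 120: no benefit either way.
Best response: 0.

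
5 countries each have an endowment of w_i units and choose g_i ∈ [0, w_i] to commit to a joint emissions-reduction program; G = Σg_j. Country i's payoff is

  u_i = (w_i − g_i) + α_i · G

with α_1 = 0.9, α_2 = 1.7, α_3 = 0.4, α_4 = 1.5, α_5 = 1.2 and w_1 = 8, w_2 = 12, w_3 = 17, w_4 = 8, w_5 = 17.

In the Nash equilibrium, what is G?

∂u_i/∂g_i = α_i − 1, so country i contributes w_i if α_i > 1, else 0.
α_i > 1 for i ∈ {2, 4, 5}; NE contributions (0, 12, 0, 8, 17), G = 37.

37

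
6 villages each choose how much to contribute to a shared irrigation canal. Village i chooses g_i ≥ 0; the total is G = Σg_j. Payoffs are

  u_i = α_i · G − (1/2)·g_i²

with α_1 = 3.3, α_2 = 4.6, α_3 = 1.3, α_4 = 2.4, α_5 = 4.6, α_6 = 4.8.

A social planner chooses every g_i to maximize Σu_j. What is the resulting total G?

Planner FOC: ∂(Σu_j)/∂g_i = (Σα_j) − g_i = 0, so g_i^SO = Σα_j = 21 for every i; G^SO = 126.

126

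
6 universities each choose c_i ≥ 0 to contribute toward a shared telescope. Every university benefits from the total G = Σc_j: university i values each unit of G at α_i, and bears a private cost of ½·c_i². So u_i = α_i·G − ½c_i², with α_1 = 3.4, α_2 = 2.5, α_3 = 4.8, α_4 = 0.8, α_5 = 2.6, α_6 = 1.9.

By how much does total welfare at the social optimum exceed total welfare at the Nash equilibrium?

University i's FOC: ∂u_i/∂c_i = α_i − c_i = 0, so c_i* = α_i.
NE contributions = (3.4, 2.5, 4.8, 0.8, 2.6, 1.9); G = 16.
W^NE = (Σα)·G − ½Σα_i² = 16² − ½·51.86 = 230.07.
Planner sets c_i = Σα_j = 16 for every i, so G^SO = 6·16 = 96.
W^SO = (Σα)·G^SO − ½·6·(Σα)² = (6/2)·16² = 768.
Deadweight loss = W^SO − W^NE = 537.93.

537.93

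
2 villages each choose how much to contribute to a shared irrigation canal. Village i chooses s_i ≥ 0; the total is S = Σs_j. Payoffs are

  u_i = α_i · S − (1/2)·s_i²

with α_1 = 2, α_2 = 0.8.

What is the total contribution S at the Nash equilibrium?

Village i's FOC: ∂u_i/∂s_i = α_i − s_i = 0, so s_i* = α_i.
NE contributions = (2, 0.8); S = 2.8.

2.8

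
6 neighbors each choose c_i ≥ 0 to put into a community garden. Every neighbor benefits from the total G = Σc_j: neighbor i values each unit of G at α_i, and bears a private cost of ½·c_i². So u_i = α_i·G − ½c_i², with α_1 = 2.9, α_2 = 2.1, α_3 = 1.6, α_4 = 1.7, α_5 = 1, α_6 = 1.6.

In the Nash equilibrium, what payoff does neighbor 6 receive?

Neighbor i's FOC: ∂u_i/∂c_i = α_i − c_i = 0, so c_i* = α_i.
NE contributions = (2.9, 2.1, 1.6, 1.7, 1, 1.6); G = 10.9.
u_6 = α_6·G − ½·(c_6)² = 1.6·10.9 − ½·1.6² = 16.16.

16.16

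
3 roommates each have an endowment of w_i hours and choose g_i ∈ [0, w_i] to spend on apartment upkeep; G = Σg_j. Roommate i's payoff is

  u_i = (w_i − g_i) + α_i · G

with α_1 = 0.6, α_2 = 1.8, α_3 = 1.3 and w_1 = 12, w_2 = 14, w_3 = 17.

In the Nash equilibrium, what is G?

∂u_i/∂g_i = α_i − 1, so roommate i contributes w_i if α_i > 1, else 0.
α_i > 1 for i ∈ {2, 3}; NE contributions (0, 14, 17), G = 31.

31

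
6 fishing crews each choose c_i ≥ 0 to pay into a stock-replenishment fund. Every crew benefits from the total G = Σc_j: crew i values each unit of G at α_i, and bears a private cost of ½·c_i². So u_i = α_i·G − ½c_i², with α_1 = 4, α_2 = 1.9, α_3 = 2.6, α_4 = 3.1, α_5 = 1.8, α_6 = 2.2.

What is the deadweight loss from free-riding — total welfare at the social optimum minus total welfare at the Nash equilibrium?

Crew i's FOC: ∂u_i/∂c_i = α_i − c_i = 0, so c_i* = α_i.
NE contributions = (4, 1.9, 2.6, 3.1, 1.8, 2.2); G = 15.6.
W^NE = (Σα)·G − ½Σα_i² = 15.6² − ½·44.06 = 221.33.
Planner sets c_i = Σα_j = 15.6 for every i, so G^SO = 6·15.6 = 93.6.
W^SO = (Σα)·G^SO − ½·6·(Σα)² = (6/2)·15.6² = 730.08.
Deadweight loss = W^SO − W^NE = 508.75.

508.75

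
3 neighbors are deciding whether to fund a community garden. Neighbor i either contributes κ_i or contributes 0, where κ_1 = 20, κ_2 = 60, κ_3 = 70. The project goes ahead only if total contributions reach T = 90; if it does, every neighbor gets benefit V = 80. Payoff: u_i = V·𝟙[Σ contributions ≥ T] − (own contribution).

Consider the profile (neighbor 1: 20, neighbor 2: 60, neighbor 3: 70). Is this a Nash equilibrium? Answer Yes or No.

Total = 150 ≥ 90: provided.
Neighbor 1 (pledges 20, payoff 60): dropping to 0 → total 130, payoff 80. Profitable deviation.

No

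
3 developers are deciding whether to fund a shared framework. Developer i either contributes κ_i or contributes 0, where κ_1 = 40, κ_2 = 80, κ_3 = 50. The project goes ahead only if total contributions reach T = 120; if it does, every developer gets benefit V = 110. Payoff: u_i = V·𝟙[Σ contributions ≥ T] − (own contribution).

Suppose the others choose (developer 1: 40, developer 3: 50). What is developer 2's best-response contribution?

80

Others' total = 90. Contributing 80 brings total to 170 ≥ 120: gain V − κ_2 = 30.
Best response: 80.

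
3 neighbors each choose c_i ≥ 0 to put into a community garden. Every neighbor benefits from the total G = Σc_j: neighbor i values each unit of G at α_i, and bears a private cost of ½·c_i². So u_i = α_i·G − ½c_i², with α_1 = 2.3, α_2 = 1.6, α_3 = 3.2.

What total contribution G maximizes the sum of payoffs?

Planner FOC: ∂(Σu_j)/∂c_i = (Σα_j) − c_i = 0, so c_i^SO = Σα_j = 7.1 for every i; G^SO = 21.3.

21.3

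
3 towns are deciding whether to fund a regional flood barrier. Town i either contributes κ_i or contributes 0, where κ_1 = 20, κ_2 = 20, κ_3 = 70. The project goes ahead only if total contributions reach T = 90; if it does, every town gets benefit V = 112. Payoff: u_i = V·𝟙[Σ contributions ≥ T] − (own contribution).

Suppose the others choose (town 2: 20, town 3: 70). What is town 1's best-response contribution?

Others' total = 90 ≥ 90; contributing adds cost 20 for no extra benefit.
Best response: 0.

0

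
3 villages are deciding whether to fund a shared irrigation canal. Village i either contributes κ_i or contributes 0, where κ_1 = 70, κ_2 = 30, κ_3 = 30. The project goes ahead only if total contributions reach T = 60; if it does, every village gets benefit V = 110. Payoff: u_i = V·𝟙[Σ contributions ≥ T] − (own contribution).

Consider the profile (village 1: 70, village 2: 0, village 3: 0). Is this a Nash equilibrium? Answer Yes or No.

Yes

Total = 70 ≥ 60: provided.
Village 1 (pledges 70, payoff 40): dropping to 0 → total 0, payoff 0. No gain.
Village 2 (pledges 0, payoff 110): pledging 30 → total 100, payoff 80. No gain.
Village 3 (pledges 0, payoff 110): pledging 30 → total 100, payoff 80. No gain.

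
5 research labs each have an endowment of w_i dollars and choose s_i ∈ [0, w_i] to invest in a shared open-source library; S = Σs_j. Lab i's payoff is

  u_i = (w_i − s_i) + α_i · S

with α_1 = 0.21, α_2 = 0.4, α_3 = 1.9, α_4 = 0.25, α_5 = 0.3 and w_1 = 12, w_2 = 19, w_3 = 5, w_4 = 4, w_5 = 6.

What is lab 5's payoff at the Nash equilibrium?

7.5

∂u_i/∂s_i = α_i − 1, so lab i contributes w_i if α_i > 1, else 0.
α_i > 1 for i ∈ {3}; NE contributions (0, 0, 5, 0, 0), S = 5.
u_5 = (6 − 0) + 0.3·5 = 7.5.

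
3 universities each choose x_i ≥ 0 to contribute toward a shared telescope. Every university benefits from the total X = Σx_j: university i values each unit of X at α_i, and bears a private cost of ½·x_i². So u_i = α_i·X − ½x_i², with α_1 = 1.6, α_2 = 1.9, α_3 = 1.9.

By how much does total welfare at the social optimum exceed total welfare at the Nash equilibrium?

19.47

University i's FOC: ∂u_i/∂x_i = α_i − x_i = 0, so x_i* = α_i.
NE contributions = (1.6, 1.9, 1.9); X = 5.4.
W^NE = (Σα)·X − ½Σα_i² = 5.4² − ½·9.78 = 24.27.
Planner sets x_i = Σα_j = 5.4 for every i, so X^SO = 3·5.4 = 16.2.
W^SO = (Σα)·X^SO − ½·3·(Σα)² = (3/2)·5.4² = 43.74.
Deadweight loss = W^SO − W^NE = 19.47.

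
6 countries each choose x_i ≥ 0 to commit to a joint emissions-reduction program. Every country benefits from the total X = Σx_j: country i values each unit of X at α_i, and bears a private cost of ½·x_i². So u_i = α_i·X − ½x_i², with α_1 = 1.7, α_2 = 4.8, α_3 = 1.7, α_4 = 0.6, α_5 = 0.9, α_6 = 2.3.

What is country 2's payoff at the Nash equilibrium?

Country i's FOC: ∂u_i/∂x_i = α_i − x_i = 0, so x_i* = α_i.
NE contributions = (1.7, 4.8, 1.7, 0.6, 0.9, 2.3); X = 12.
u_2 = α_2·X − ½·(x_2)² = 4.8·12 − ½·4.8² = 46.08.

46.08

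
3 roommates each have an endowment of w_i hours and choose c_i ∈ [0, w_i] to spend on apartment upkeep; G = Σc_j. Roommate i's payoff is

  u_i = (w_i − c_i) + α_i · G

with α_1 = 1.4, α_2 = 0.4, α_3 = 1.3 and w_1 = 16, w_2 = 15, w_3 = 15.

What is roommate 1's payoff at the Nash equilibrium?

43.4

∂u_i/∂c_i = α_i − 1, so roommate i contributes w_i if α_i > 1, else 0.
α_i > 1 for i ∈ {1, 3}; NE contributions (16, 0, 15), G = 31.
u_1 = (16 − 16) + 1.4·31 = 43.4.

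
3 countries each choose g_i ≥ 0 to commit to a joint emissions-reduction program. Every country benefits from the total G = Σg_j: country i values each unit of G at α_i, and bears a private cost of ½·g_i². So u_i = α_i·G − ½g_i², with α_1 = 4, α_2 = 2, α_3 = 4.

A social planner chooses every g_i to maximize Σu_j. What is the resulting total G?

30

Planner FOC: ∂(Σu_j)/∂g_i = (Σα_j) − g_i = 0, so g_i^SO = Σα_j = 10 for every i; G^SO = 30.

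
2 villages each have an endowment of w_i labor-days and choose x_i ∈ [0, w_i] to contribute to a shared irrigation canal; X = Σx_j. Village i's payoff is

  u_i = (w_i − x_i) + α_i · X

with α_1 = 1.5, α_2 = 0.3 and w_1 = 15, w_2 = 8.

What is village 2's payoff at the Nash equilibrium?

12.5

∂u_i/∂x_i = α_i − 1, so village i contributes w_i if α_i > 1, else 0.
α_i > 1 for i ∈ {1}; NE contributions (15, 0), X = 15.
u_2 = (8 − 0) + 0.3·15 = 12.5.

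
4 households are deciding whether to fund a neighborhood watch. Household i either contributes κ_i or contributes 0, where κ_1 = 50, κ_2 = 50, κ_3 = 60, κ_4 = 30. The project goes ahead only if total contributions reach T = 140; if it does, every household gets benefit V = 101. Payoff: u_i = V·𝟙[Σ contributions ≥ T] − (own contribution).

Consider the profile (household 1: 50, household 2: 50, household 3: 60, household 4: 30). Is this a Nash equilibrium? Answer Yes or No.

Total = 190 ≥ 140: provided.
Household 1 (pledges 50, payoff 51): dropping to 0 → total 140, payoff 101. Profitable deviation.

No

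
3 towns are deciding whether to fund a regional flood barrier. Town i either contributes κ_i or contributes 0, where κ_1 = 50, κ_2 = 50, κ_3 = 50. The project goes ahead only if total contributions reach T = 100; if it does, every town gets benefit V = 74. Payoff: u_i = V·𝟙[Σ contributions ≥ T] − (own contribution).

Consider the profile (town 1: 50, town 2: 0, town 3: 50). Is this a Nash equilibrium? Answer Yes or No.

Yes

Total = 100 ≥ 100: provided.
Town 1 (pledges 50, payoff 24): dropping to 0 → total 50, payoff 0. No gain.
Town 2 (pledges 0, payoff 74): pledging 50 → total 150, payoff 24. No gain.
Town 3 (pledges 50, payoff 24): dropping to 0 → total 50, payoff 0. No gain.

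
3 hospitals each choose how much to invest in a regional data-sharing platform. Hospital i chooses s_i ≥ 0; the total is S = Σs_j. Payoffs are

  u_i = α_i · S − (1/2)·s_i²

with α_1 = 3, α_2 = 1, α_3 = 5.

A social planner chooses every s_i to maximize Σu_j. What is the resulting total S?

27

Planner FOC: ∂(Σu_j)/∂s_i = (Σα_j) − s_i = 0, so s_i^SO = Σα_j = 9 for every i; S^SO = 27.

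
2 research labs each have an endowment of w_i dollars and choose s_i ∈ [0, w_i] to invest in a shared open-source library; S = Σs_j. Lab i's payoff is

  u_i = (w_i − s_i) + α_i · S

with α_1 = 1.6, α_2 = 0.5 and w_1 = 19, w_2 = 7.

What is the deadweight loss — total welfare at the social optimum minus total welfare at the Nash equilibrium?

∂u_i/∂s_i = α_i − 1, so lab i contributes w_i if α_i > 1, else 0.
α_i > 1 for i ∈ {1}; NE contributions (19, 0), S = 19.
W^NE = Σw_i − S^NE + (Σα_i)·S^NE = 26 + 1.1·19 = 46.9.
Planner: ∂(Σu_j)/∂s_i = Σα_j − 1 = 1.1 > 0, so everyone contributes w_i; S^SO = 26, W^SO = 26 + 1.1·26 = 54.6.
Deadweight loss = 7.7.

7.7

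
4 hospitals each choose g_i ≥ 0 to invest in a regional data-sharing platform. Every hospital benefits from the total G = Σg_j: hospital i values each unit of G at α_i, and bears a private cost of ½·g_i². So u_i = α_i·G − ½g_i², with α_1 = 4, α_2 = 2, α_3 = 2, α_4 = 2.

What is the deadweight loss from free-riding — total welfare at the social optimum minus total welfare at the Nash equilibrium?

Hospital i's FOC: ∂u_i/∂g_i = α_i − g_i = 0, so g_i* = α_i.
NE contributions = (4, 2, 2, 2); G = 10.
W^NE = (Σα)·G − ½Σα_i² = 10² − ½·28 = 86.
Planner sets g_i = Σα_j = 10 for every i, so G^SO = 4·10 = 40.
W^SO = (Σα)·G^SO − ½·4·(Σα)² = (4/2)·10² = 200.
Deadweight loss = W^SO − W^NE = 114.

114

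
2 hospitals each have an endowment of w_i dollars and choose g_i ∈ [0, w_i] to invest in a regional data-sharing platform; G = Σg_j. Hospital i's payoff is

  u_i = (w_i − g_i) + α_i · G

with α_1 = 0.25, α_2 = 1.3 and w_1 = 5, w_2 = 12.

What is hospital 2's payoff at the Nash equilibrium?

15.6

∂u_i/∂g_i = α_i − 1, so hospital i contributes w_i if α_i > 1, else 0.
α_i > 1 for i ∈ {2}; NE contributions (0, 12), G = 12.
u_2 = (12 − 12) + 1.3·12 = 15.6.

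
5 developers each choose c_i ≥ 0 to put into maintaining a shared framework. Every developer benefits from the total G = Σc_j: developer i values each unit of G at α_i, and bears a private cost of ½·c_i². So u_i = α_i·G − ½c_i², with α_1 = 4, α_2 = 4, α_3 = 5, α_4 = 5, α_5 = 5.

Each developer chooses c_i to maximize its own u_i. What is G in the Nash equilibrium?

Developer i's FOC: ∂u_i/∂c_i = α_i − c_i = 0, so c_i* = α_i.
NE contributions = (4, 4, 5, 5, 5); G = 23.

23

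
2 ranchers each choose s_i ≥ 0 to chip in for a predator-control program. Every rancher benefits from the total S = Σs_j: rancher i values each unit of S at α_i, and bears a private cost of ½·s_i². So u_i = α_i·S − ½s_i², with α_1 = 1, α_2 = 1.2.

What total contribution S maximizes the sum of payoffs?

Planner FOC: ∂(Σu_j)/∂s_i = (Σα_j) − s_i = 0, so s_i^SO = Σα_j = 2.2 for every i; S^SO = 4.4.

4.4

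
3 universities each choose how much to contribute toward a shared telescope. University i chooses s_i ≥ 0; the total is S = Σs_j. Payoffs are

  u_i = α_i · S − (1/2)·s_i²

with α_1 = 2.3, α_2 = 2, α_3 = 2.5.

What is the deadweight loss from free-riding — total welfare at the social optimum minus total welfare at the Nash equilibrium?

University i's FOC: ∂u_i/∂s_i = α_i − s_i = 0, so s_i* = α_i.
NE contributions = (2.3, 2, 2.5); S = 6.8.
W^NE = (Σα)·S − ½Σα_i² = 6.8² − ½·15.54 = 38.47.
Planner sets s_i = Σα_j = 6.8 for every i, so S^SO = 3·6.8 = 20.4.
W^SO = (Σα)·S^SO − ½·3·(Σα)² = (3/2)·6.8² = 69.36.
Deadweight loss = W^SO − W^NE = 30.89.

30.89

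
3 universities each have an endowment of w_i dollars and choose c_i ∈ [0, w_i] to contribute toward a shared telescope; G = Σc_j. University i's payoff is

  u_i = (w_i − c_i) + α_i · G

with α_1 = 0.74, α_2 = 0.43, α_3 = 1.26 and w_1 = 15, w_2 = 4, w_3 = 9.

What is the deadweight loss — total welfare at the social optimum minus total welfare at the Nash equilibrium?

∂u_i/∂c_i = α_i − 1, so university i contributes w_i if α_i > 1, else 0.
α_i > 1 for i ∈ {3}; NE contributions (0, 0, 9), G = 9.
W^NE = Σw_i − G^NE + (Σα_i)·G^NE = 28 + 1.43·9 = 40.87.
Planner: ∂(Σu_j)/∂c_i = Σα_j − 1 = 1.43 > 0, so everyone contributes w_i; G^SO = 28, W^SO = 28 + 1.43·28 = 68.04.
Deadweight loss = 27.17.

27.17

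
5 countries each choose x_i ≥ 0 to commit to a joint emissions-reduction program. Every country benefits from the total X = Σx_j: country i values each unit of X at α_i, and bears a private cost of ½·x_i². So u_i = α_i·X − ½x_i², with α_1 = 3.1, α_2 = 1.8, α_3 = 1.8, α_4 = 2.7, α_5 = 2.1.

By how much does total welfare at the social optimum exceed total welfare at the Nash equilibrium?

Country i's FOC: ∂u_i/∂x_i = α_i − x_i = 0, so x_i* = α_i.
NE contributions = (3.1, 1.8, 1.8, 2.7, 2.1); X = 11.5.
W^NE = (Σα)·X − ½Σα_i² = 11.5² − ½·27.79 = 118.355.
Planner sets x_i = Σα_j = 11.5 for every i, so X^SO = 5·11.5 = 57.5.
W^SO = (Σα)·X^SO − ½·5·(Σα)² = (5/2)·11.5² = 330.625.
Deadweight loss = W^SO − W^NE = 212.27.

212.27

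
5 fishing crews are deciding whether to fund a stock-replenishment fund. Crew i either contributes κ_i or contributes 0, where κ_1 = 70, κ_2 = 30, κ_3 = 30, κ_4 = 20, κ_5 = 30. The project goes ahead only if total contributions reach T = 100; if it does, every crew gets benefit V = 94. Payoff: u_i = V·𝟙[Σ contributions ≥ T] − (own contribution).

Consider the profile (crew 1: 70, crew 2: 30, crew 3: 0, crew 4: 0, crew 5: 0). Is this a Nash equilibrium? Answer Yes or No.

Total = 100 ≥ 100: provided.
Crew 1 (pledges 70, payoff 24): dropping to 0 → total 30, payoff 0. No gain.
Crew 2 (pledges 30, payoff 64): dropping to 0 → total 70, payoff 0. No gain.
Crew 3 (pledges 0, payoff 94): pledging 30 → total 130, payoff 64. No gain.
Crew 4 (pledges 0, payoff 94): pledging 20 → total 120, payoff 74. No gain.
Crew 5 (pledges 0, payoff 94): pledging 30 → total 130, payoff 64. No gain.

Yes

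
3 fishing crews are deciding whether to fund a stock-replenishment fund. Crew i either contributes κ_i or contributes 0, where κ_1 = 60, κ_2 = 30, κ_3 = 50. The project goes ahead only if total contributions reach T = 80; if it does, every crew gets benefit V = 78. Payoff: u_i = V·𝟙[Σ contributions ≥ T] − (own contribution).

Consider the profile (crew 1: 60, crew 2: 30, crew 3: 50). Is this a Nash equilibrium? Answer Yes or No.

Total = 140 ≥ 80: provided.
Crew 1 (pledges 60, payoff 18): dropping to 0 → total 80, payoff 78. Profitable deviation.

No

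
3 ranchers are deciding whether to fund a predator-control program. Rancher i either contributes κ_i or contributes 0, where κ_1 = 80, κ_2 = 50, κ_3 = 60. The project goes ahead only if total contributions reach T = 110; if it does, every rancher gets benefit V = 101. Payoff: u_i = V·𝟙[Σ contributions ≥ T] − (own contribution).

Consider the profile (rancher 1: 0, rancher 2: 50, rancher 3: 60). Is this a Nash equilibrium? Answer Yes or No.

Yes

Total = 110 ≥ 110: provided.
Rancher 1 (pledges 0, payoff 101): pledging 80 → total 190, payoff 21. No gain.
Rancher 2 (pledges 50, payoff 51): dropping to 0 → total 60, payoff 0. No gain.
Rancher 3 (pledges 60, payoff 41): dropping to 0 → total 50, payoff 0. No gain.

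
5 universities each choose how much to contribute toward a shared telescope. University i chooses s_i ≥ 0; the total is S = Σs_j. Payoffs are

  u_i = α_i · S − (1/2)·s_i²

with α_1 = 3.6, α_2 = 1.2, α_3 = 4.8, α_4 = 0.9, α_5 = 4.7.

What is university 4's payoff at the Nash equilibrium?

13.275

University i's FOC: ∂u_i/∂s_i = α_i − s_i = 0, so s_i* = α_i.
NE contributions = (3.6, 1.2, 4.8, 0.9, 4.7); S = 15.2.
u_4 = α_4·S − ½·(s_4)² = 0.9·15.2 − ½·0.9² = 13.275.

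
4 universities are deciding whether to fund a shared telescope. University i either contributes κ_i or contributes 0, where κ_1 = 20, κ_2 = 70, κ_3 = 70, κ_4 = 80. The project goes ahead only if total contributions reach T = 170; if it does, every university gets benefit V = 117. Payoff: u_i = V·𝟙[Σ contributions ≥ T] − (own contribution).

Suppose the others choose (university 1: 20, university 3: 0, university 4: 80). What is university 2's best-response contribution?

70

Others' total = 100. Contributing 70 brings total to 170 ≥ 170: gain V − κ_2 = 47.
Best response: 70.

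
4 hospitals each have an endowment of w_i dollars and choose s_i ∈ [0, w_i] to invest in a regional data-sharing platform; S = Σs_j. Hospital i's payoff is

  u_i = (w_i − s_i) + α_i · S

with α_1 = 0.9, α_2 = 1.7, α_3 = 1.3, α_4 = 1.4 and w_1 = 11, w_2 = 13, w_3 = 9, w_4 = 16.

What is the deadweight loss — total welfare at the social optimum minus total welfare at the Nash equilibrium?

47.3

∂u_i/∂s_i = α_i − 1, so hospital i contributes w_i if α_i > 1, else 0.
α_i > 1 for i ∈ {2, 3, 4}; NE contributions (0, 13, 9, 16), S = 38.
W^NE = Σw_i − S^NE + (Σα_i)·S^NE = 49 + 4.3·38 = 212.4.
Planner: ∂(Σu_j)/∂s_i = Σα_j − 1 = 4.3 > 0, so everyone contributes w_i; S^SO = 49, W^SO = 49 + 4.3·49 = 259.7.
Deadweight loss = 47.3.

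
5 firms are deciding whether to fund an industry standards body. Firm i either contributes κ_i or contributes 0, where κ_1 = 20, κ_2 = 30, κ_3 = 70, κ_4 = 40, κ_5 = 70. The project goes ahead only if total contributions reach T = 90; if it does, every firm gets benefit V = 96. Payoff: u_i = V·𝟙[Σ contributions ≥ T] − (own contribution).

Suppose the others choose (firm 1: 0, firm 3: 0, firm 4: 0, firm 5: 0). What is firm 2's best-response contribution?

0

Others' total = 0. Even contributing 30 gives 30 < 90: no benefit either way.
Best response: 0.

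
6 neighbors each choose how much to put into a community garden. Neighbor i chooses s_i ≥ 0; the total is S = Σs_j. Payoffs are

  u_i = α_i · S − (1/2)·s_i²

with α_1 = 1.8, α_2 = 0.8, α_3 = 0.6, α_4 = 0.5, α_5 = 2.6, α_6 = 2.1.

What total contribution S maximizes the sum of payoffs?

Planner FOC: ∂(Σu_j)/∂s_i = (Σα_j) − s_i = 0, so s_i^SO = Σα_j = 8.4 for every i; S^SO = 50.4.

50.4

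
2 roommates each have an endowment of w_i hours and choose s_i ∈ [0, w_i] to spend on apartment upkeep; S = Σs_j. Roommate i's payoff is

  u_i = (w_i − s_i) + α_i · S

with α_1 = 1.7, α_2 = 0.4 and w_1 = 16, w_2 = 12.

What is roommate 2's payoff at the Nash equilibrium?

18.4

∂u_i/∂s_i = α_i − 1, so roommate i contributes w_i if α_i > 1, else 0.
α_i > 1 for i ∈ {1}; NE contributions (16, 0), S = 16.
u_2 = (12 − 0) + 0.4·16 = 18.4.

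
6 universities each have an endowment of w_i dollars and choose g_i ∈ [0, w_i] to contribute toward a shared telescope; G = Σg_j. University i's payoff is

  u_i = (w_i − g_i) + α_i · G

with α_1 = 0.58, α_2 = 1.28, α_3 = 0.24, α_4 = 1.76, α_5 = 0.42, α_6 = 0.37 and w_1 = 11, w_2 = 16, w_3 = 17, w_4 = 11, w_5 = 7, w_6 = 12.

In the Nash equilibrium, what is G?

27

∂u_i/∂g_i = α_i − 1, so university i contributes w_i if α_i > 1, else 0.
α_i > 1 for i ∈ {2, 4}; NE contributions (0, 16, 0, 11, 0, 0), G = 27.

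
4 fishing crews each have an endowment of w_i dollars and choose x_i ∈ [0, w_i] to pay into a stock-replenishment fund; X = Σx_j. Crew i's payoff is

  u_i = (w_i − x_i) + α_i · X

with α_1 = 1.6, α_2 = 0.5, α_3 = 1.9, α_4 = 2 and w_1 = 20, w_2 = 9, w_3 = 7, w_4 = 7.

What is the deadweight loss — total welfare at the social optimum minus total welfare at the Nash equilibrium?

∂u_i/∂x_i = α_i − 1, so crew i contributes w_i if α_i > 1, else 0.
α_i > 1 for i ∈ {1, 3, 4}; NE contributions (20, 0, 7, 7), X = 34.
W^NE = Σw_i − X^NE + (Σα_i)·X^NE = 43 + 5·34 = 213.
Planner: ∂(Σu_j)/∂x_i = Σα_j − 1 = 5 > 0, so everyone contributes w_i; X^SO = 43, W^SO = 43 + 5·43 = 258.
Deadweight loss = 45.

45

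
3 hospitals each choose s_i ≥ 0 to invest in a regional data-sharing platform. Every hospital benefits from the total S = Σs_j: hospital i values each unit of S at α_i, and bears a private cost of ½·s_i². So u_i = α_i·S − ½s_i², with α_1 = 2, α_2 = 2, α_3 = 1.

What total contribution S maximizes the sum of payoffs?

Planner FOC: ∂(Σu_j)/∂s_i = (Σα_j) − s_i = 0, so s_i^SO = Σα_j = 5 for every i; S^SO = 15.

15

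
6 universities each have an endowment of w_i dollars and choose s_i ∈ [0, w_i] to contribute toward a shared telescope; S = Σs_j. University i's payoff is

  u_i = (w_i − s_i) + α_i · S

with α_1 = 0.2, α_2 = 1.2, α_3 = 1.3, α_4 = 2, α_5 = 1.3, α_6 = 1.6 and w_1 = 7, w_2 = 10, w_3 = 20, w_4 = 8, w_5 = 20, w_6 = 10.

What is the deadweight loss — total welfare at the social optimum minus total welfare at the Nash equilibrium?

∂u_i/∂s_i = α_i − 1, so university i contributes w_i if α_i > 1, else 0.
α_i > 1 for i ∈ {2, 3, 4, 5, 6}; NE contributions (0, 10, 20, 8, 20, 10), S = 68.
W^NE = Σw_i − S^NE + (Σα_i)·S^NE = 75 + 6.6·68 = 523.8.
Planner: ∂(Σu_j)/∂s_i = Σα_j − 1 = 6.6 > 0, so everyone contributes w_i; S^SO = 75, W^SO = 75 + 6.6·75 = 570.
Deadweight loss = 46.2.

46.2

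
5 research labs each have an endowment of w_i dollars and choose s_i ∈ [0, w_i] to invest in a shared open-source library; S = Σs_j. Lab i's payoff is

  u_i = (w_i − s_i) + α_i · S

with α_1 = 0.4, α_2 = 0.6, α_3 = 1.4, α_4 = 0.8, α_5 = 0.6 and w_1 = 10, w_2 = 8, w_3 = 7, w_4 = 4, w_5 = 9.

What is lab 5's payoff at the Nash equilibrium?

13.2

∂u_i/∂s_i = α_i − 1, so lab i contributes w_i if α_i > 1, else 0.
α_i > 1 for i ∈ {3}; NE contributions (0, 0, 7, 0, 0), S = 7.
u_5 = (9 − 0) + 0.6·7 = 13.2.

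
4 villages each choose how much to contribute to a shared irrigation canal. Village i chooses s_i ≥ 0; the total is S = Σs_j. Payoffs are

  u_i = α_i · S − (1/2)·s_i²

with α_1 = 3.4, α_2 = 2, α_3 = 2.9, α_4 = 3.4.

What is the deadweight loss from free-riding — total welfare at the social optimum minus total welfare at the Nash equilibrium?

154.655

Village i's FOC: ∂u_i/∂s_i = α_i − s_i = 0, so s_i* = α_i.
NE contributions = (3.4, 2, 2.9, 3.4); S = 11.7.
W^NE = (Σα)·S − ½Σα_i² = 11.7² − ½·35.53 = 119.125.
Planner sets s_i = Σα_j = 11.7 for every i, so S^SO = 4·11.7 = 46.8.
W^SO = (Σα)·S^SO − ½·4·(Σα)² = (4/2)·11.7² = 273.78.
Deadweight loss = W^SO − W^NE = 154.655.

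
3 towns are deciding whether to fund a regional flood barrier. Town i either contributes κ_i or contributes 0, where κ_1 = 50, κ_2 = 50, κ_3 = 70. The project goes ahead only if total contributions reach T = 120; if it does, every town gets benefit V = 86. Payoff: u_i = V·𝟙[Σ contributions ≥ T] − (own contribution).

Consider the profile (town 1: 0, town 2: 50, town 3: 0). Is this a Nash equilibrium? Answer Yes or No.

Total = 50 < 120: not provided.
Town 1 (pledges 0, payoff 0): pledging 50 → total 100, payoff -50. No gain.
Town 2 (pledges 50, payoff -50): dropping to 0 → total 0, payoff 0. Profitable deviation.

No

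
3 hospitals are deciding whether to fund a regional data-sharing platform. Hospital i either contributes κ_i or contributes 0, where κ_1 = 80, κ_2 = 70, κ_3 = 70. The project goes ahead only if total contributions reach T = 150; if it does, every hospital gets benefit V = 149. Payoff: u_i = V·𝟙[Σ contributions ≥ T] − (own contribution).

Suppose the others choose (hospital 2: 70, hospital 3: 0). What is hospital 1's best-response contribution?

80

Others' total = 70. Contributing 80 brings total to 150 ≥ 150: gain V − κ_1 = 69.
Best response: 80.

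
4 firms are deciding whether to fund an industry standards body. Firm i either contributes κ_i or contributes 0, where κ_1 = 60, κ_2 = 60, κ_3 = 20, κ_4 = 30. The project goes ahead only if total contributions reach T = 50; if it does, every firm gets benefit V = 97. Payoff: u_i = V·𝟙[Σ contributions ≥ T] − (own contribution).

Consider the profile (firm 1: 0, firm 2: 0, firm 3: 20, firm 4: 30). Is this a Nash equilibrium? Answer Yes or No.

Total = 50 ≥ 50: provided.
Firm 1 (pledges 0, payoff 97): pledging 60 → total 110, payoff 37. No gain.
Firm 2 (pledges 0, payoff 97): pledging 60 → total 110, payoff 37. No gain.
Firm 3 (pledges 20, payoff 77): dropping to 0 → total 30, payoff 0. No gain.
Firm 4 (pledges 30, payoff 67): dropping to 0 → total 20, payoff 0. No gain.

Yes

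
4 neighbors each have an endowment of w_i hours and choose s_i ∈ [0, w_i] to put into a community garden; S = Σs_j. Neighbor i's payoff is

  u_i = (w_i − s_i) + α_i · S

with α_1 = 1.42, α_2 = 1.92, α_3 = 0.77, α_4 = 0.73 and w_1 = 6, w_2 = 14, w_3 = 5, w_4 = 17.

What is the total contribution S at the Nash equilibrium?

∂u_i/∂s_i = α_i − 1, so neighbor i contributes w_i if α_i > 1, else 0.
α_i > 1 for i ∈ {1, 2}; NE contributions (6, 14, 0, 0), S = 20.

20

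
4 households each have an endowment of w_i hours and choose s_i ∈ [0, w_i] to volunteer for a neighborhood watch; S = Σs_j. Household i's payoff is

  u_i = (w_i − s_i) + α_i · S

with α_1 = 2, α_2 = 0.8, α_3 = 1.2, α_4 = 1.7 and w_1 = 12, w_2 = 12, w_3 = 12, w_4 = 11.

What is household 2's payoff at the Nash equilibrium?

∂u_i/∂s_i = α_i − 1, so household i contributes w_i if α_i > 1, else 0.
α_i > 1 for i ∈ {1, 3, 4}; NE contributions (12, 0, 12, 11), S = 35.
u_2 = (12 − 0) + 0.8·35 = 40.

40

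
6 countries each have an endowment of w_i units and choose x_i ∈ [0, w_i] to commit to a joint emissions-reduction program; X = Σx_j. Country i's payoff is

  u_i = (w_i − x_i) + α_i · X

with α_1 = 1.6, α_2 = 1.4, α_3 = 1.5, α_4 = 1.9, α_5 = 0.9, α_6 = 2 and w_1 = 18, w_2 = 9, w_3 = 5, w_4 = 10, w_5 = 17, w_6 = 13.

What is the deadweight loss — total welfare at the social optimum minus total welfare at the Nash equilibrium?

141.1

∂u_i/∂x_i = α_i − 1, so country i contributes w_i if α_i > 1, else 0.
α_i > 1 for i ∈ {1, 2, 3, 4, 6}; NE contributions (18, 9, 5, 10, 0, 13), X = 55.
W^NE = Σw_i − X^NE + (Σα_i)·X^NE = 72 + 8.3·55 = 528.5.
Planner: ∂(Σu_j)/∂x_i = Σα_j − 1 = 8.3 > 0, so everyone contributes w_i; X^SO = 72, W^SO = 72 + 8.3·72 = 669.6.
Deadweight loss = 141.1.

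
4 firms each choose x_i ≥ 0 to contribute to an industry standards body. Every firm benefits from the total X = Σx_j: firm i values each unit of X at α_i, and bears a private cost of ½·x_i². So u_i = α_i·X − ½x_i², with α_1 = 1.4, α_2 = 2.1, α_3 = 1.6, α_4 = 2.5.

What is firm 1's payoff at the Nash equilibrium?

Firm i's FOC: ∂u_i/∂x_i = α_i − x_i = 0, so x_i* = α_i.
NE contributions = (1.4, 2.1, 1.6, 2.5); X = 7.6.
u_1 = α_1·X − ½·(x_1)² = 1.4·7.6 − ½·1.4² = 9.66.

9.66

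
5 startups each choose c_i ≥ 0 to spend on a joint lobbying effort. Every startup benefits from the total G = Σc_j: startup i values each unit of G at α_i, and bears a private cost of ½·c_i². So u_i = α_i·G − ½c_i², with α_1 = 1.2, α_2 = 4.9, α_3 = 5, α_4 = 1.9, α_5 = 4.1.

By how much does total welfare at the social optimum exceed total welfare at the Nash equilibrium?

Startup i's FOC: ∂u_i/∂c_i = α_i − c_i = 0, so c_i* = α_i.
NE contributions = (1.2, 4.9, 5, 1.9, 4.1); G = 17.1.
W^NE = (Σα)·G − ½Σα_i² = 17.1² − ½·70.87 = 256.975.
Planner sets c_i = Σα_j = 17.1 for every i, so G^SO = 5·17.1 = 85.5.
W^SO = (Σα)·G^SO − ½·5·(Σα)² = (5/2)·17.1² = 731.025.
Deadweight loss = W^SO − W^NE = 474.05.

474.05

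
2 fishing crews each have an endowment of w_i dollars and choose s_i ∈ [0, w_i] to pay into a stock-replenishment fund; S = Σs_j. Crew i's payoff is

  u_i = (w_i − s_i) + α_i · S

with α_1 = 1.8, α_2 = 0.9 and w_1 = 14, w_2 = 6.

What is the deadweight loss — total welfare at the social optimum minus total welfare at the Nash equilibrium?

10.2

∂u_i/∂s_i = α_i − 1, so crew i contributes w_i if α_i > 1, else 0.
α_i > 1 for i ∈ {1}; NE contributions (14, 0), S = 14.
W^NE = Σw_i − S^NE + (Σα_i)·S^NE = 20 + 1.7·14 = 43.8.
Planner: ∂(Σu_j)/∂s_i = Σα_j − 1 = 1.7 > 0, so everyone contributes w_i; S^SO = 20, W^SO = 20 + 1.7·20 = 54.
Deadweight loss = 10.2.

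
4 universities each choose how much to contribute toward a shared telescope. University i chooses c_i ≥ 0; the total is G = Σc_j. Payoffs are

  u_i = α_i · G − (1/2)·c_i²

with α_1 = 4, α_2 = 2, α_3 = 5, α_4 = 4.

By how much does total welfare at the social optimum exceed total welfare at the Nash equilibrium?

255.5

University i's FOC: ∂u_i/∂c_i = α_i − c_i = 0, so c_i* = α_i.
NE contributions = (4, 2, 5, 4); G = 15.
W^NE = (Σα)·G − ½Σα_i² = 15² − ½·61 = 194.5.
Planner sets c_i = Σα_j = 15 for every i, so G^SO = 4·15 = 60.
W^SO = (Σα)·G^SO − ½·4·(Σα)² = (4/2)·15² = 450.
Deadweight loss = W^SO − W^NE = 255.5.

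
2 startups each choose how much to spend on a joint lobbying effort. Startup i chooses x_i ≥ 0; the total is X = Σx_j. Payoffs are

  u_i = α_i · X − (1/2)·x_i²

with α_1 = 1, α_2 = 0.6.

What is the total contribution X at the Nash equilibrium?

Startup i's FOC: ∂u_i/∂x_i = α_i − x_i = 0, so x_i* = α_i.
NE contributions = (1, 0.6); X = 1.6.

1.6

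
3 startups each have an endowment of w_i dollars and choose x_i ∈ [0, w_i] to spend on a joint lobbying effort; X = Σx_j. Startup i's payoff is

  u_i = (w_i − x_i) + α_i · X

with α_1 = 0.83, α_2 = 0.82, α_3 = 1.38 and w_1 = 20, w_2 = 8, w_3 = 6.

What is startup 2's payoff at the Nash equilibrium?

∂u_i/∂x_i = α_i − 1, so startup i contributes w_i if α_i > 1, else 0.
α_i > 1 for i ∈ {3}; NE contributions (0, 0, 6), X = 6.
u_2 = (8 − 0) + 0.82·6 = 12.92.

12.92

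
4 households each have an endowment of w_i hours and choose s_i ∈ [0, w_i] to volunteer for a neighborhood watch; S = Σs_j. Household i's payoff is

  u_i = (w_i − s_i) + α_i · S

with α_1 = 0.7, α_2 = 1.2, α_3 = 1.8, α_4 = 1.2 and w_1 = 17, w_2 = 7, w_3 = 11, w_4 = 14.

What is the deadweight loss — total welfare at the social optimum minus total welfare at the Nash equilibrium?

∂u_i/∂s_i = α_i − 1, so household i contributes w_i if α_i > 1, else 0.
α_i > 1 for i ∈ {2, 3, 4}; NE contributions (0, 7, 11, 14), S = 32.
W^NE = Σw_i − S^NE + (Σα_i)·S^NE = 49 + 3.9·32 = 173.8.
Planner: ∂(Σu_j)/∂s_i = Σα_j − 1 = 3.9 > 0, so everyone contributes w_i; S^SO = 49, W^SO = 49 + 3.9·49 = 240.1.
Deadweight loss = 66.3.

66.3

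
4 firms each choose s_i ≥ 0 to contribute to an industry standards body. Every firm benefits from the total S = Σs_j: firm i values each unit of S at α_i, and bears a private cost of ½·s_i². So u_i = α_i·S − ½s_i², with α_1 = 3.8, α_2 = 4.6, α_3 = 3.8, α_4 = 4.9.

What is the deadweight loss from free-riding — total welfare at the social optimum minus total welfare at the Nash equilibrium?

329.435

Firm i's FOC: ∂u_i/∂s_i = α_i − s_i = 0, so s_i* = α_i.
NE contributions = (3.8, 4.6, 3.8, 4.9); S = 17.1.
W^NE = (Σα)·S − ½Σα_i² = 17.1² − ½·74.05 = 255.385.
Planner sets s_i = Σα_j = 17.1 for every i, so S^SO = 4·17.1 = 68.4.
W^SO = (Σα)·S^SO − ½·4·(Σα)² = (4/2)·17.1² = 584.82.
Deadweight loss = W^SO − W^NE = 329.435.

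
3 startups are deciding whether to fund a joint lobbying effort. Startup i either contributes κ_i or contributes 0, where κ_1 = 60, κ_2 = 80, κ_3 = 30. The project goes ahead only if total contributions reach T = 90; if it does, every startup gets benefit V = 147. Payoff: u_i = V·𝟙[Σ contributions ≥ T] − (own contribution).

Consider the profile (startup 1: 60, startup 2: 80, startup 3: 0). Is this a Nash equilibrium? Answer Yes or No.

Total = 140 ≥ 90: provided.
Startup 1 (pledges 60, payoff 87): dropping to 0 → total 80, payoff 0. No gain.
Startup 2 (pledges 80, payoff 67): dropping to 0 → total 60, payoff 0. No gain.
Startup 3 (pledges 0, payoff 147): pledging 30 → total 170, payoff 117. No gain.

Yes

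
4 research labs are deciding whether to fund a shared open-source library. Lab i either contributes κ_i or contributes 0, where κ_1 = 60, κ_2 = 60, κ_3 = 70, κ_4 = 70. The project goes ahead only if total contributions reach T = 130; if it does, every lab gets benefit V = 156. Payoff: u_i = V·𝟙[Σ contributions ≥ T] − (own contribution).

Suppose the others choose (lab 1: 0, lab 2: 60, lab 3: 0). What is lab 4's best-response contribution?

70

Others' total = 60. Contributing 70 brings total to 130 ≥ 130: gain V − κ_4 = 86.
Best response: 70.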